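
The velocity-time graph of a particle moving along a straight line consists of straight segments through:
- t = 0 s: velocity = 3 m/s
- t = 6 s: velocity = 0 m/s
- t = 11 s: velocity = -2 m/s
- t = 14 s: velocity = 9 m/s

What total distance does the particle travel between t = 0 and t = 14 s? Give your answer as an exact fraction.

Total distance travelled is ∫|v| dt — sum the magnitudes of each area piece.
0–6 s: |½(3 + 0)(6)| = 9 m
6–11 s: |½(0 + -2)(5)| = 5 m
11–14 s: v = 0 at t = 127/11 s; triangle areas 6/11 + 243/22 = 255/22 m
Total distance = 563/22 m

563/22 m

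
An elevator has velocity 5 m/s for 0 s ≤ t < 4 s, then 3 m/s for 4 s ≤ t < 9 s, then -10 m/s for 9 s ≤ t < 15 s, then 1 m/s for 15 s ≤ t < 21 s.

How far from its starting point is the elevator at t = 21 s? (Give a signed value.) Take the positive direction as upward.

Net displacement equals the area under the velocity-time graph (areas below the axis count negative).
0–4 s: 5 × 4 = 20 m
4–9 s: 3 × 5 = 15 m
9–15 s: -10 × 6 = -60 m
15–21 s: 1 × 6 = 6 m
Net displacement = -19 m

-19 m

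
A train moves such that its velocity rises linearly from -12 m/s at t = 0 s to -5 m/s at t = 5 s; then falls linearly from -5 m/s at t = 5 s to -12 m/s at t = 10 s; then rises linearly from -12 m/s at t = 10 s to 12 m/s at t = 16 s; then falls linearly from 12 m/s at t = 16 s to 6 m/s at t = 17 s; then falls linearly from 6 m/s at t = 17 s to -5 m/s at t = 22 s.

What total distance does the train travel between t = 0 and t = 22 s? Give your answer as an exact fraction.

3165/22 m

Total distance travelled is ∫|v| dt — sum the magnitudes of each area piece.
0–5 s: |½(-12 + -5)(5)| = 42.5 m
5–10 s: |½(-5 + -12)(5)| = 42.5 m
10–16 s: v = 0 at t = 13 s; triangle areas 18 + 18 = 36 m
16–17 s: |½(12 + 6)(1)| = 9 m
17–22 s: v = 0 at t = 217/11 s; triangle areas 90/11 + 125/22 = 305/22 m
Total distance = 3165/22 m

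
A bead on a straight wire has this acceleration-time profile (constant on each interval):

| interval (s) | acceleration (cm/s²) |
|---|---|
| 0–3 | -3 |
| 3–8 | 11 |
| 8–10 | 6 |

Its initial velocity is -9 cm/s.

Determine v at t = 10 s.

49 cm/s

Δv equals the area under the a-t graph; then v = v₀ + Δv.
0–3 s: -3 × 3 = -9 cm/s
3–8 s: 11 × 5 = 55 cm/s
8–10 s: 6 × 2 = 12 cm/s
Δv = 58 cm/s, so v(10) = -9 + (58) = 49 cm/s.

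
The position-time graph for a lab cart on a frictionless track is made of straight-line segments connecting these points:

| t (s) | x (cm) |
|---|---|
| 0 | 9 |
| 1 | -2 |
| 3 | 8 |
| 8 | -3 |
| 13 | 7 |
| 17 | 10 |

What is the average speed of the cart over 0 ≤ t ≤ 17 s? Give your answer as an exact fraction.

45/17 cm/s

Average speed = (total path length)/(elapsed time); on a piecewise-linear x-t graph the path length is Σ|Δx|.
0–1 s: |Δx| = |-2 − 9| = 11 cm
1–3 s: |Δx| = |8 − -2| = 10 cm
3–8 s: |Δx| = |-3 − 8| = 11 cm
8–13 s: |Δx| = |7 − -3| = 10 cm
13–17 s: |Δx| = |10 − 7| = 3 cm
Total path = 45 cm; average speed = 45/17 = 45/17 cm/s.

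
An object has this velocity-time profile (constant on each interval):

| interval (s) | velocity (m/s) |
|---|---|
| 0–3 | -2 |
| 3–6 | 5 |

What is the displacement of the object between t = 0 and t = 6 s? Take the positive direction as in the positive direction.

Displacement is the signed area under the v-t curve.
0–3 s: -2 × 3 = -6 m
3–6 s: 5 × 3 = 15 m
Net displacement = 9 m

9 m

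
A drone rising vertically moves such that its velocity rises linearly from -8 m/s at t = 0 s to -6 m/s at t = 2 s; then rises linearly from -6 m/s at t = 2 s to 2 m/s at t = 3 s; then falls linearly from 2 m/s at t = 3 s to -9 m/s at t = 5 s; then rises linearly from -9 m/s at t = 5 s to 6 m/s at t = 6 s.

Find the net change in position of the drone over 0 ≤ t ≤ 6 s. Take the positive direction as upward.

-24.5 m

Displacement is the signed area under the v-t curve.
0–2 s: ½(-8 + -6)(2) = -14 m
2–3 s: ½(-6 + 2)(1) = -2 m
3–5 s: ½(2 + -9)(2) = -7 m
5–6 s: ½(-9 + 6)(1) = -1.5 m
Net displacement = -24.5 m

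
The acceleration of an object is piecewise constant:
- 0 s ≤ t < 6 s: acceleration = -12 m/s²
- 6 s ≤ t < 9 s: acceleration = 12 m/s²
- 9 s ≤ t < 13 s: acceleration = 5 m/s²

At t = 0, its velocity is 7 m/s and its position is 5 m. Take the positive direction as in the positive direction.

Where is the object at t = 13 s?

On each constant-a segment, Δv = aΔt and Δx = v₀Δt + ½aΔt²; chain segment to segment.
0–6 s: v starts 7 m/s; Δx = 7·6 + ½·-12·6² = -174 m; v ends -65 m/s.
6–9 s: v starts -65 m/s; Δx = -65·3 + ½·12·3² = -141 m; v ends -29 m/s.
9–13 s: v starts -29 m/s; Δx = -29·4 + ½·5·4² = -76 m; v ends -9 m/s.
x(13) = 5 + Σ Δx = -386 m.

-386 m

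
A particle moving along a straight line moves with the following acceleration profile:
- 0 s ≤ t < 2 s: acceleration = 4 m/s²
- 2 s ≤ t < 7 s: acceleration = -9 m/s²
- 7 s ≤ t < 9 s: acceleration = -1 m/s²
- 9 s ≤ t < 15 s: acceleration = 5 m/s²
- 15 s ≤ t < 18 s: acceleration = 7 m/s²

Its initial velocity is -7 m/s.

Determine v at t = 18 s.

Δv equals the area under the a-t graph; then v = v₀ + Δv.
0–2 s: 4 × 2 = 8 m/s
2–7 s: -9 × 5 = -45 m/s
7–9 s: -1 × 2 = -2 m/s
9–15 s: 5 × 6 = 30 m/s
15–18 s: 7 × 3 = 21 m/s
Δv = 12 m/s, so v(18) = -7 + (12) = 5 m/s.

5 m/s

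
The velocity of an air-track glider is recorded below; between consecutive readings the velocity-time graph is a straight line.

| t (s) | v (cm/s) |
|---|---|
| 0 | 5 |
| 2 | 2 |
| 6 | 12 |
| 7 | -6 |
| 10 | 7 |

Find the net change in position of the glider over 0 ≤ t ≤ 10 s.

Displacement is the signed area under the v-t curve.
0–2 s: ½(5 + 2)(2) = 7 cm
2–6 s: ½(2 + 12)(4) = 28 cm
6–7 s: ½(12 + -6)(1) = 3 cm
7–10 s: ½(-6 + 7)(3) = 1.5 cm
Net displacement = 39.5 cm

39.5 cm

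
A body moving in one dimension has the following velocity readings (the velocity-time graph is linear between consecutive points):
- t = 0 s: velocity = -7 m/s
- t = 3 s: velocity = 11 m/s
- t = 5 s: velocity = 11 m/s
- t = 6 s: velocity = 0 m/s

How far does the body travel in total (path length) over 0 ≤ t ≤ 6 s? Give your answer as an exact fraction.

125/3 m

Total distance travelled is ∫|v| dt — sum the magnitudes of each area piece.
0–3 s: v = 0 at t = 7/6 s; triangle areas 49/12 + 121/12 = 85/6 m
3–5 s: |11| × 2 = 22 m
5–6 s: |½(11 + 0)(1)| = 5.5 m
Total distance = 125/3 m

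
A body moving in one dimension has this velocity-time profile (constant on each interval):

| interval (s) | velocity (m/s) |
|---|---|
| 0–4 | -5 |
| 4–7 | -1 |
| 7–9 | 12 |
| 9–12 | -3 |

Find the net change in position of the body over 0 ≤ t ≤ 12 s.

-8 m

Displacement is the signed area under the v-t curve.
0–4 s: -5 × 4 = -20 m
4–7 s: -1 × 3 = -3 m
7–9 s: 12 × 2 = 24 m
9–12 s: -3 × 3 = -9 m
Net displacement = -8 m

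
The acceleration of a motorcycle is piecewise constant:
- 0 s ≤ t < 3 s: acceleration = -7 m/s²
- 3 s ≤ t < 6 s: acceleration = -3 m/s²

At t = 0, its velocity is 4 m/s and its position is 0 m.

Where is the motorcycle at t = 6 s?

-84 m

On each constant-a segment, Δv = aΔt and Δx = v₀Δt + ½aΔt²; chain segment to segment.
0–3 s: v starts 4 m/s; Δx = 4·3 + ½·-7·3² = -19.5 m; v ends -17 m/s.
3–6 s: v starts -17 m/s; Δx = -17·3 + ½·-3·3² = -64.5 m; v ends -26 m/s.
x(6) = 0 + Σ Δx = -84 m.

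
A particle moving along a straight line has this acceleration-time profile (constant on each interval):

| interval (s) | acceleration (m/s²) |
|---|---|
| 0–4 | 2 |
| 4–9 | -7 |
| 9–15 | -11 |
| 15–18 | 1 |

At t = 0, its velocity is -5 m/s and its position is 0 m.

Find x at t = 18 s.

-756 m

On each constant-a segment, Δv = aΔt and Δx = v₀Δt + ½aΔt²; chain segment to segment.
0–4 s: v starts -5 m/s; Δx = -5·4 + ½·2·4² = -4 m; v ends 3 m/s.
4–9 s: v starts 3 m/s; Δx = 3·5 + ½·-7·5² = -72.5 m; v ends -32 m/s.
9–15 s: v starts -32 m/s; Δx = -32·6 + ½·-11·6² = -390 m; v ends -98 m/s.
15–18 s: v starts -98 m/s; Δx = -98·3 + ½·1·3² = -289.5 m; v ends -95 m/s.
x(18) = 0 + Σ Δx = -756 m.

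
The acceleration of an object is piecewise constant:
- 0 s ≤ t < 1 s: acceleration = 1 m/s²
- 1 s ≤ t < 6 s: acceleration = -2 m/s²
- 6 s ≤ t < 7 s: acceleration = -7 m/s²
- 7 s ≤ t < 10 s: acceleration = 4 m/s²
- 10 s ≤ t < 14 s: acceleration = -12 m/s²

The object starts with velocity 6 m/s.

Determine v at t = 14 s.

Δv equals the area under the a-t graph; then v = v₀ + Δv.
0–1 s: 1 × 1 = 1 m/s
1–6 s: -2 × 5 = -10 m/s
6–7 s: -7 × 1 = -7 m/s
7–10 s: 4 × 3 = 12 m/s
10–14 s: -12 × 4 = -48 m/s
Δv = -52 m/s, so v(14) = 6 + (-52) = -46 m/s.

-46 m/s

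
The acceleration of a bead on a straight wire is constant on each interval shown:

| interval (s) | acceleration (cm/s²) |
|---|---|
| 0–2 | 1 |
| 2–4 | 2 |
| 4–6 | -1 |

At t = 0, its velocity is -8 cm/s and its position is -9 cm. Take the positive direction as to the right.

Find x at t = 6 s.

On each constant-a segment, Δv = aΔt and Δx = v₀Δt + ½aΔt²; chain segment to segment.
0–2 s: v starts -8 cm/s; Δx = -8·2 + ½·1·2² = -14 cm; v ends -6 cm/s.
2–4 s: v starts -6 cm/s; Δx = -6·2 + ½·2·2² = -8 cm; v ends -2 cm/s.
4–6 s: v starts -2 cm/s; Δx = -2·2 + ½·-1·2² = -6 cm; v ends -4 cm/s.
x(6) = -9 + Σ Δx = -37 cm.

-37 cm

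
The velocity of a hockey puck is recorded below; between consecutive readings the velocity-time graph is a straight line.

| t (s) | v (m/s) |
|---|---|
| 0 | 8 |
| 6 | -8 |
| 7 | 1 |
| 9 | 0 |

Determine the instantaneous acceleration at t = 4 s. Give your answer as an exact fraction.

-8/3 m/s²

Acceleration is the slope of the v-t graph on 0–6 s: (-8 − 8)/(6 − 0) = -8/3 m/s².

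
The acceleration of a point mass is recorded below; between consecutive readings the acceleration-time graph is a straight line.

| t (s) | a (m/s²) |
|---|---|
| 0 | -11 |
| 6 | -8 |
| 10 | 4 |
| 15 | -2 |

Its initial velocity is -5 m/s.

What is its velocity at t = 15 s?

Δv equals the area under the a-t graph; then v = v₀ + Δv.
0–6 s: ½(-11 + -8)(6) = -57 m/s
6–10 s: ½(-8 + 4)(4) = -8 m/s
10–15 s: ½(4 + -2)(5) = 5 m/s
Δv = -60 m/s, so v(15) = -5 + (-60) = -65 m/s.

-65 m/s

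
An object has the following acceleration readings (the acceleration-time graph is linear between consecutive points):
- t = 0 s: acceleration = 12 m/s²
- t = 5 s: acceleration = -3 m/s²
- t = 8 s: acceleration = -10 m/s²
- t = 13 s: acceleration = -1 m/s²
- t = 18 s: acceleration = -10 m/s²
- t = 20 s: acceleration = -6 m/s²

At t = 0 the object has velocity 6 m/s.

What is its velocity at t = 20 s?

-62 m/s

Δv equals the area under the a-t graph; then v = v₀ + Δv.
0–5 s: ½(12 + -3)(5) = 22.5 m/s
5–8 s: ½(-3 + -10)(3) = -19.5 m/s
8–13 s: ½(-10 + -1)(5) = -27.5 m/s
13–18 s: ½(-1 + -10)(5) = -27.5 m/s
18–20 s: ½(-10 + -6)(2) = -16 m/s
Δv = -68 m/s, so v(20) = 6 + (-68) = -62 m/s.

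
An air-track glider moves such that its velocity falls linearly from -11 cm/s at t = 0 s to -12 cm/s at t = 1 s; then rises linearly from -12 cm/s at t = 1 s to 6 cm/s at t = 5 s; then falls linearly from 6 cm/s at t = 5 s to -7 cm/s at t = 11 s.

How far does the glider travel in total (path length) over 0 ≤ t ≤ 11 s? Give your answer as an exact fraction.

Distance (not displacement) is the total path length: add the absolute areas under v-t.
0–1 s: |½(-11 + -12)(1)| = 11.5 cm
1–5 s: v = 0 at t = 11/3 s; triangle areas 16 + 4 = 20 cm
5–11 s: v = 0 at t = 101/13 s; triangle areas 108/13 + 147/13 = 255/13 cm
Total distance = 1329/26 cm

1329/26 cm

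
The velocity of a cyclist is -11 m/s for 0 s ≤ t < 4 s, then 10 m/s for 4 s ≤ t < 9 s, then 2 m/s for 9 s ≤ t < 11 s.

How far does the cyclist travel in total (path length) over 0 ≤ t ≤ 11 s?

Total distance travelled is ∫|v| dt — sum the magnitudes of each area piece.
0–4 s: |-11| × 4 = 44 m
4–9 s: |10| × 5 = 50 m
9–11 s: |2| × 2 = 4 m
Total distance = 98 m

98 m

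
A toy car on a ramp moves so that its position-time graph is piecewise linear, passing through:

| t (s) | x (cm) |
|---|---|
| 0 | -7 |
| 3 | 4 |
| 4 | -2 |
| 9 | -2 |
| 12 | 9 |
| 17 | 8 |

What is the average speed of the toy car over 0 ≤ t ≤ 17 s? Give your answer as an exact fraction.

29/17 cm/s

Average speed = (total path length)/(elapsed time); on a piecewise-linear x-t graph the path length is Σ|Δx|.
0–3 s: |Δx| = |4 − -7| = 11 cm
3–4 s: |Δx| = |-2 − 4| = 6 cm
4–9 s: |Δx| = |-2 − -2| = 0 cm
9–12 s: |Δx| = |9 − -2| = 11 cm
12–17 s: |Δx| = |8 − 9| = 1 cm
Total path = 29 cm; average speed = 29/17 = 29/17 cm/s.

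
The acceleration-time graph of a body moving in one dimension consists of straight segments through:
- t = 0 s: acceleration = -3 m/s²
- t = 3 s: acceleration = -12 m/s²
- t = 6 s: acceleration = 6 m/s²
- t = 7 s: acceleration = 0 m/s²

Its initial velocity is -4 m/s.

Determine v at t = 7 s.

-32.5 m/s

Δv equals the area under the a-t graph; then v = v₀ + Δv.
0–3 s: ½(-3 + -12)(3) = -22.5 m/s
3–6 s: ½(-12 + 6)(3) = -9 m/s
6–7 s: ½(6 + 0)(1) = 3 m/s
Δv = -28.5 m/s, so v(7) = -4 + (-28.5) = -32.5 m/s.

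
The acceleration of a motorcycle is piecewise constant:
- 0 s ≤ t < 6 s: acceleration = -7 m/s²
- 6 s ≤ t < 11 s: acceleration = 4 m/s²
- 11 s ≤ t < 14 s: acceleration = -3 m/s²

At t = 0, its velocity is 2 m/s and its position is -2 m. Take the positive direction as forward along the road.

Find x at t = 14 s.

On each constant-a segment, Δv = aΔt and Δx = v₀Δt + ½aΔt²; chain segment to segment.
0–6 s: v starts 2 m/s; Δx = 2·6 + ½·-7·6² = -114 m; v ends -40 m/s.
6–11 s: v starts -40 m/s; Δx = -40·5 + ½·4·5² = -150 m; v ends -20 m/s.
11–14 s: v starts -20 m/s; Δx = -20·3 + ½·-3·3² = -73.5 m; v ends -29 m/s.
x(14) = -2 + Σ Δx = -339.5 m.

-339.5 m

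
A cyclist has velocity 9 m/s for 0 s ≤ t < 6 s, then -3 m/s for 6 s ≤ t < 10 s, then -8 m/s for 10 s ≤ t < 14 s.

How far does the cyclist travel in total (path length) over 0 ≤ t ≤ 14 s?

98 m

Distance (not displacement) is the total path length: add the absolute areas under v-t.
0–6 s: |9| × 6 = 54 m
6–10 s: |-3| × 4 = 12 m
10–14 s: |-8| × 4 = 32 m
Total distance = 98 m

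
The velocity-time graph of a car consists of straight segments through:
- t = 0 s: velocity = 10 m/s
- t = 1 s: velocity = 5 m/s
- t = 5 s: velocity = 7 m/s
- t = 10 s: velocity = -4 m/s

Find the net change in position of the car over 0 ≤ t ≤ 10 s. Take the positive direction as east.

39 m

Displacement is the signed area under the v-t curve.
0–1 s: ½(10 + 5)(1) = 7.5 m
1–5 s: ½(5 + 7)(4) = 24 m
5–10 s: ½(7 + -4)(5) = 7.5 m
Net displacement = 39 m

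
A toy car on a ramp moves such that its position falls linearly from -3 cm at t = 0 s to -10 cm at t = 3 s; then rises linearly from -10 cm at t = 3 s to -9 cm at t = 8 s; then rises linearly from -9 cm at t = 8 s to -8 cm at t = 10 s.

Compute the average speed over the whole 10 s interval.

0.9 cm/s

Average speed = (total path length)/(elapsed time); on a piecewise-linear x-t graph the path length is Σ|Δx|.
0–3 s: |Δx| = |-10 − -3| = 7 cm
3–8 s: |Δx| = |-9 − -10| = 1 cm
8–10 s: |Δx| = |-8 − -9| = 1 cm
Total path = 9 cm; average speed = 9/10 = 0.9 cm/s.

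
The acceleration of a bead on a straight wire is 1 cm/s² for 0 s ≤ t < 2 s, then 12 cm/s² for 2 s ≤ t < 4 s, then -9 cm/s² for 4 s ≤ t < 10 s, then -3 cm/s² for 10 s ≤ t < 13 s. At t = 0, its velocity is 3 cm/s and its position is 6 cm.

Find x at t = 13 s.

-28.5 cm

On each constant-a segment, Δv = aΔt and Δx = v₀Δt + ½aΔt²; chain segment to segment.
0–2 s: v starts 3 cm/s; Δx = 3·2 + ½·1·2² = 8 cm; v ends 5 cm/s.
2–4 s: v starts 5 cm/s; Δx = 5·2 + ½·12·2² = 34 cm; v ends 29 cm/s.
4–10 s: v starts 29 cm/s; Δx = 29·6 + ½·-9·6² = 12 cm; v ends -25 cm/s.
10–13 s: v starts -25 cm/s; Δx = -25·3 + ½·-3·3² = -88.5 cm; v ends -34 cm/s.
x(13) = 6 + Σ Δx = -28.5 cm.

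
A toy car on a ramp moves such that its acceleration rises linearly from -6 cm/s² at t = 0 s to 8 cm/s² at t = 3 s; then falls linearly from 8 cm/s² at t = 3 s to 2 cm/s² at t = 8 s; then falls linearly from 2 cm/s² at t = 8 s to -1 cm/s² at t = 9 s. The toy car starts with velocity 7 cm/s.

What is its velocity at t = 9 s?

Δv equals the area under the a-t graph; then v = v₀ + Δv.
0–3 s: ½(-6 + 8)(3) = 3 cm/s
3–8 s: ½(8 + 2)(5) = 25 cm/s
8–9 s: ½(2 + -1)(1) = 0.5 cm/s
Δv = 28.5 cm/s, so v(9) = 7 + (28.5) = 35.5 cm/s.

35.5 cm/s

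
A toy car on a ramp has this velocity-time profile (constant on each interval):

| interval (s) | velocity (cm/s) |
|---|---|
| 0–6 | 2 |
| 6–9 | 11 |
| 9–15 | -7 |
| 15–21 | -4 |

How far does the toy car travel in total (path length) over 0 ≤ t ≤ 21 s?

111 cm

Distance (not displacement) is the total path length: add the absolute areas under v-t.
0–6 s: |2| × 6 = 12 cm
6–9 s: |11| × 3 = 33 cm
9–15 s: |-7| × 6 = 42 cm
15–21 s: |-4| × 6 = 24 cm
Total distance = 111 cm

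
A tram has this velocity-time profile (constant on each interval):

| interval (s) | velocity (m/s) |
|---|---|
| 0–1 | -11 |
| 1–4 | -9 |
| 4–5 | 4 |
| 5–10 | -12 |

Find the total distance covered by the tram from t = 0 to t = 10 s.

102 m

Distance (not displacement) is the total path length: add the absolute areas under v-t.
0–1 s: |-11| × 1 = 11 m
1–4 s: |-9| × 3 = 27 m
4–5 s: |4| × 1 = 4 m
5–10 s: |-12| × 5 = 60 m
Total distance = 102 m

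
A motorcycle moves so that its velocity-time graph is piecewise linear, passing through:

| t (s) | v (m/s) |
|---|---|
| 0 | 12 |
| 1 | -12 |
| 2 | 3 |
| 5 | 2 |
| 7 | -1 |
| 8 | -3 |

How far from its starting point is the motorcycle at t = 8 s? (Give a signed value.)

Net displacement equals the area under the velocity-time graph (areas below the axis count negative).
0–1 s: ½(12 + -12)(1) = 0 m
1–2 s: ½(-12 + 3)(1) = -4.5 m
2–5 s: ½(3 + 2)(3) = 7.5 m
5–7 s: ½(2 + -1)(2) = 1 m
7–8 s: ½(-1 + -3)(1) = -2 m
Net displacement = 2 m

2 m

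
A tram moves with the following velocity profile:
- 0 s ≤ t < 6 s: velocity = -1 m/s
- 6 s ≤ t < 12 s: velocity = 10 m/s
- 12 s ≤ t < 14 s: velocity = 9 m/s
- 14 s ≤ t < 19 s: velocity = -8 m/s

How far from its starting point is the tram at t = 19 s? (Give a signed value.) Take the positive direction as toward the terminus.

32 m

Displacement is the signed area under the v-t curve.
0–6 s: -1 × 6 = -6 m
6–12 s: 10 × 6 = 60 m
12–14 s: 9 × 2 = 18 m
14–19 s: -8 × 5 = -40 m
Net displacement = 32 m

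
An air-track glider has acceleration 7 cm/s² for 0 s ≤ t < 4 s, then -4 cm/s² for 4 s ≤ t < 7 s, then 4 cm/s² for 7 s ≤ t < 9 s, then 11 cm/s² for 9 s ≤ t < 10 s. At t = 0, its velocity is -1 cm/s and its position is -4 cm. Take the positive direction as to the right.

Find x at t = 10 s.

On each constant-a segment, Δv = aΔt and Δx = v₀Δt + ½aΔt²; chain segment to segment.
0–4 s: v starts -1 cm/s; Δx = -1·4 + ½·7·4² = 52 cm; v ends 27 cm/s.
4–7 s: v starts 27 cm/s; Δx = 27·3 + ½·-4·3² = 63 cm; v ends 15 cm/s.
7–9 s: v starts 15 cm/s; Δx = 15·2 + ½·4·2² = 38 cm; v ends 23 cm/s.
9–10 s: v starts 23 cm/s; Δx = 23·1 + ½·11·1² = 28.5 cm; v ends 34 cm/s.
x(10) = -4 + Σ Δx = 177.5 cm.

177.5 cm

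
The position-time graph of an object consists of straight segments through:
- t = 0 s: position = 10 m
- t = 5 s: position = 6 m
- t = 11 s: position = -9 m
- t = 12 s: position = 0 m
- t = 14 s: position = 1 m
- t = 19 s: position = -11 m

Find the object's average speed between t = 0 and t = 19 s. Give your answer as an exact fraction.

Average speed = (total path length)/(elapsed time); on a piecewise-linear x-t graph the path length is Σ|Δx|.
0–5 s: |Δx| = |6 − 10| = 4 m
5–11 s: |Δx| = |-9 − 6| = 15 m
11–12 s: |Δx| = |0 − -9| = 9 m
12–14 s: |Δx| = |1 − 0| = 1 m
14–19 s: |Δx| = |-11 − 1| = 12 m
Total path = 41 m; average speed = 41/19 = 41/19 m/s.

41/19 m/s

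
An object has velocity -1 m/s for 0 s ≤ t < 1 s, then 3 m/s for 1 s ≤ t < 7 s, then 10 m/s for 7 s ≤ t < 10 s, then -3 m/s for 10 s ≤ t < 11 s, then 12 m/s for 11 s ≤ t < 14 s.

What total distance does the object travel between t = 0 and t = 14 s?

Total distance travelled is ∫|v| dt — sum the magnitudes of each area piece.
0–1 s: |-1| × 1 = 1 m
1–7 s: |3| × 6 = 18 m
7–10 s: |10| × 3 = 30 m
10–11 s: |-3| × 1 = 3 m
11–14 s: |12| × 3 = 36 m
Total distance = 88 m

88 m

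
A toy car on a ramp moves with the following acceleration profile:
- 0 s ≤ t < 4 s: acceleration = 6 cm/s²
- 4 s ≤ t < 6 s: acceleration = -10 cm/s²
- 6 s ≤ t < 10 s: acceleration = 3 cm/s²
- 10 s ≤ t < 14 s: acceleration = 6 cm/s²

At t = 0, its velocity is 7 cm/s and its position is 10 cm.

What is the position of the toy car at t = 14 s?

336 cm

On each constant-a segment, Δv = aΔt and Δx = v₀Δt + ½aΔt²; chain segment to segment.
0–4 s: v starts 7 cm/s; Δx = 7·4 + ½·6·4² = 76 cm; v ends 31 cm/s.
4–6 s: v starts 31 cm/s; Δx = 31·2 + ½·-10·2² = 42 cm; v ends 11 cm/s.
6–10 s: v starts 11 cm/s; Δx = 11·4 + ½·3·4² = 68 cm; v ends 23 cm/s.
10–14 s: v starts 23 cm/s; Δx = 23·4 + ½·6·4² = 140 cm; v ends 47 cm/s.
x(14) = 10 + Σ Δx = 336 cm.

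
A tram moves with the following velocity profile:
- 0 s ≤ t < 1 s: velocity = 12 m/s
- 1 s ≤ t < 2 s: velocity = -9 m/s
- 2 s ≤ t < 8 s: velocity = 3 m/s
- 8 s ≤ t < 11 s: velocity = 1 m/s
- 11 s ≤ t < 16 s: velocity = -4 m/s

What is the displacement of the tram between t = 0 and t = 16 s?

4 m

Displacement is the signed area under the v-t curve.
0–1 s: 12 × 1 = 12 m
1–2 s: -9 × 1 = -9 m
2–8 s: 3 × 6 = 18 m
8–11 s: 1 × 3 = 3 m
11–16 s: -4 × 5 = -20 m
Net displacement = 4 m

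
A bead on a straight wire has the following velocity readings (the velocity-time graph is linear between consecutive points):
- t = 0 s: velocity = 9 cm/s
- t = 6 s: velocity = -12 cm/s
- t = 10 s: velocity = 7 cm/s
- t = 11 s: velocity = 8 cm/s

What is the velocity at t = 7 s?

-7.25 cm/s

On 6–10 s the graph is linear from -12 to 7 cm/s: v(7) = -12 + (7 − -12)·(7 − 6)/(10 − 6) = -7.25 cm/s.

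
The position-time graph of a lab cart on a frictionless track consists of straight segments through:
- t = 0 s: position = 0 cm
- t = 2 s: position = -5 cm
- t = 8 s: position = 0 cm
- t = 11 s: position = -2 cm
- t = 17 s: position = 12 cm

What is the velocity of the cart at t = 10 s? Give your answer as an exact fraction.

-2/3 cm/s

Velocity is the slope of the x-t graph on 8–11 s: (-2 − 0)/(11 − 8) = -2/3 cm/s.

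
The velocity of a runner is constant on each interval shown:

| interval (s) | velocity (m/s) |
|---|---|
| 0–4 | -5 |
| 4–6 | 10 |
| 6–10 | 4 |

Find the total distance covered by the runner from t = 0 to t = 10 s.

56 m

Total distance travelled is ∫|v| dt — sum the magnitudes of each area piece.
0–4 s: |-5| × 4 = 20 m
4–6 s: |10| × 2 = 20 m
6–10 s: |4| × 4 = 16 m
Total distance = 56 m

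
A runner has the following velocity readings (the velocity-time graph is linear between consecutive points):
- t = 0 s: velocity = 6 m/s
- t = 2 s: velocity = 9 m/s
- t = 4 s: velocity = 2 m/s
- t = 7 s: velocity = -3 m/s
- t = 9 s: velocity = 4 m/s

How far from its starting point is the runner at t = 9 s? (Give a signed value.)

25.5 m

Net displacement equals the area under the velocity-time graph (areas below the axis count negative).
0–2 s: ½(6 + 9)(2) = 15 m
2–4 s: ½(9 + 2)(2) = 11 m
4–7 s: ½(2 + -3)(3) = -1.5 m
7–9 s: ½(-3 + 4)(2) = 1 m
Net displacement = 25.5 m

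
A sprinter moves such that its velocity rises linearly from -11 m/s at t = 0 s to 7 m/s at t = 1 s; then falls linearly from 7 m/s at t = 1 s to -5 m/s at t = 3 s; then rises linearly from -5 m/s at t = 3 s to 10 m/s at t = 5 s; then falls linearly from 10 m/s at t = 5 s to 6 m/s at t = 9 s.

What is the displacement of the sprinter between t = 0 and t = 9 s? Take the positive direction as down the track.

37 m

Net displacement equals the area under the velocity-time graph (areas below the axis count negative).
0–1 s: ½(-11 + 7)(1) = -2 m
1–3 s: ½(7 + -5)(2) = 2 m
3–5 s: ½(-5 + 10)(2) = 5 m
5–9 s: ½(10 + 6)(4) = 32 m
Net displacement = 37 m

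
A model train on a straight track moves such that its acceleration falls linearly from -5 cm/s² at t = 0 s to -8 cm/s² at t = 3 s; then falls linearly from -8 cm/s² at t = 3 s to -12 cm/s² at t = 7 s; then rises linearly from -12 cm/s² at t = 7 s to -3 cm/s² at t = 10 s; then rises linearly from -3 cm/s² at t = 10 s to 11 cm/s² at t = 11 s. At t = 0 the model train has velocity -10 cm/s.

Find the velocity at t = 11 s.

Δv equals the area under the a-t graph; then v = v₀ + Δv.
0–3 s: ½(-5 + -8)(3) = -19.5 cm/s
3–7 s: ½(-8 + -12)(4) = -40 cm/s
7–10 s: ½(-12 + -3)(3) = -22.5 cm/s
10–11 s: ½(-3 + 11)(1) = 4 cm/s
Δv = -78 cm/s, so v(11) = -10 + (-78) = -88 cm/s.

-88 cm/s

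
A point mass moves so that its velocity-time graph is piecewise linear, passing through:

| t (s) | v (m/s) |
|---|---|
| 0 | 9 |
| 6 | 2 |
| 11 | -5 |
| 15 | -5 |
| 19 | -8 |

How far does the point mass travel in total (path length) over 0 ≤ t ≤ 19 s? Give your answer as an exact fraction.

Distance (not displacement) is the total path length: add the absolute areas under v-t.
0–6 s: |½(9 + 2)(6)| = 33 m
6–11 s: v = 0 at t = 52/7 s; triangle areas 10/7 + 125/14 = 145/14 m
11–15 s: |-5| × 4 = 20 m
15–19 s: |½(-5 + -8)(4)| = 26 m
Total distance = 1251/14 m

1251/14 m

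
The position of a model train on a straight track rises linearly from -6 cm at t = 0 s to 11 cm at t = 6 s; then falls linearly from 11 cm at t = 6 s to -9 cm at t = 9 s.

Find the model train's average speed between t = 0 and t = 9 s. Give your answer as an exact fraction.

Average speed = (total path length)/(elapsed time); on a piecewise-linear x-t graph the path length is Σ|Δx|.
0–6 s: |Δx| = |11 − -6| = 17 cm
6–9 s: |Δx| = |-9 − 11| = 20 cm
Total path = 37 cm; average speed = 37/9 = 37/9 cm/s.

37/9 cm/s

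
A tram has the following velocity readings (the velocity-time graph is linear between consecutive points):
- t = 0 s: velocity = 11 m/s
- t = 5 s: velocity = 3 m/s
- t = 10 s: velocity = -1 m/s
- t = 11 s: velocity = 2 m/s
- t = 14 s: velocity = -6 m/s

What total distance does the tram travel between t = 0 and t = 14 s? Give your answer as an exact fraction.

595/12 m

Total distance travelled is ∫|v| dt — sum the magnitudes of each area piece.
0–5 s: |½(11 + 3)(5)| = 35 m
5–10 s: v = 0 at t = 8.75 s; triangle areas 5.625 + 0.625 = 6.25 m
10–11 s: v = 0 at t = 31/3 s; triangle areas 1/6 + 2/3 = 5/6 m
11–14 s: v = 0 at t = 11.75 s; triangle areas 0.75 + 6.75 = 7.5 m
Total distance = 595/12 m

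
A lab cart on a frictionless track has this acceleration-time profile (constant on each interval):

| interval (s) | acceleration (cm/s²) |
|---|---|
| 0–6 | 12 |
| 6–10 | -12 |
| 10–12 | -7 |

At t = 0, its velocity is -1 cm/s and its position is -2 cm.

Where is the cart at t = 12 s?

On each constant-a segment, Δv = aΔt and Δx = v₀Δt + ½aΔt²; chain segment to segment.
0–6 s: v starts -1 cm/s; Δx = -1·6 + ½·12·6² = 210 cm; v ends 71 cm/s.
6–10 s: v starts 71 cm/s; Δx = 71·4 + ½·-12·4² = 188 cm; v ends 23 cm/s.
10–12 s: v starts 23 cm/s; Δx = 23·2 + ½·-7·2² = 32 cm; v ends 9 cm/s.
x(12) = -2 + Σ Δx = 428 cm.

428 cm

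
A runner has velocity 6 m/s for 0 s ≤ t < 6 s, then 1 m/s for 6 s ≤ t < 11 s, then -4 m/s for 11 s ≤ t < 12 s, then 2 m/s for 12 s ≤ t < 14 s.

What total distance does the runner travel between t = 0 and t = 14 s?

Distance (not displacement) is the total path length: add the absolute areas under v-t.
0–6 s: |6| × 6 = 36 m
6–11 s: |1| × 5 = 5 m
11–12 s: |-4| × 1 = 4 m
12–14 s: |2| × 2 = 4 m
Total distance = 49 m

49 m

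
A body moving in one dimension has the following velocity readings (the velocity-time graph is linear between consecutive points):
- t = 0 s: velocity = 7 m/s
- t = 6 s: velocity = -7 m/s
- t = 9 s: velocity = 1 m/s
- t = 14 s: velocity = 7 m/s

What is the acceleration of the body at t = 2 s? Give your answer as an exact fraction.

-7/3 m/s²

Acceleration is the slope of the v-t graph on 0–6 s: (-7 − 7)/(6 − 0) = -7/3 m/s².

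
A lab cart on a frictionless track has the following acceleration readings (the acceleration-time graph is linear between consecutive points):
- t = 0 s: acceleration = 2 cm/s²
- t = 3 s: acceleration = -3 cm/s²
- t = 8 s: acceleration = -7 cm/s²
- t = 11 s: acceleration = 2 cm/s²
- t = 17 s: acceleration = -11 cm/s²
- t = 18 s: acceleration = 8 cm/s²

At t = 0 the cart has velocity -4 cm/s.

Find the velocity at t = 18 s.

Δv equals the area under the a-t graph; then v = v₀ + Δv.
0–3 s: ½(2 + -3)(3) = -1.5 cm/s
3–8 s: ½(-3 + -7)(5) = -25 cm/s
8–11 s: ½(-7 + 2)(3) = -7.5 cm/s
11–17 s: ½(2 + -11)(6) = -27 cm/s
17–18 s: ½(-11 + 8)(1) = -1.5 cm/s
Δv = -62.5 cm/s, so v(18) = -4 + (-62.5) = -66.5 cm/s.

-66.5 cm/s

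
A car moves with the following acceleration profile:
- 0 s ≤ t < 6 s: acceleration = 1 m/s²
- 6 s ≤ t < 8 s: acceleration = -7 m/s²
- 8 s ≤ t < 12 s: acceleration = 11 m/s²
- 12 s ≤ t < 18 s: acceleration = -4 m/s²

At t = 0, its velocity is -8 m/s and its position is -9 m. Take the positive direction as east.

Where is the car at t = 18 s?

On each constant-a segment, Δv = aΔt and Δx = v₀Δt + ½aΔt²; chain segment to segment.
0–6 s: v starts -8 m/s; Δx = -8·6 + ½·1·6² = -30 m; v ends -2 m/s.
6–8 s: v starts -2 m/s; Δx = -2·2 + ½·-7·2² = -18 m; v ends -16 m/s.
8–12 s: v starts -16 m/s; Δx = -16·4 + ½·11·4² = 24 m; v ends 28 m/s.
12–18 s: v starts 28 m/s; Δx = 28·6 + ½·-4·6² = 96 m; v ends 4 m/s.
x(18) = -9 + Σ Δx = 63 m.

63 m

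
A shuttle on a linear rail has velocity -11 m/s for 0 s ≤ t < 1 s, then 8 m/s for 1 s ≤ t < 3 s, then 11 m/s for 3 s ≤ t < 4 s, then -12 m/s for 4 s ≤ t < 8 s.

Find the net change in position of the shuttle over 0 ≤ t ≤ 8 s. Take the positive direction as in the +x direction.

-32 m

Displacement is the signed area under the v-t curve.
0–1 s: -11 × 1 = -11 m
1–3 s: 8 × 2 = 16 m
3–4 s: 11 × 1 = 11 m
4–8 s: -12 × 4 = -48 m
Net displacement = -32 m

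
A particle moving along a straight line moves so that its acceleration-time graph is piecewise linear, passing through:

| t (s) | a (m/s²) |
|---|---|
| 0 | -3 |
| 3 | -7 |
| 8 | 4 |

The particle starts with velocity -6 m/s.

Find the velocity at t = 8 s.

-28.5 m/s

Δv equals the area under the a-t graph; then v = v₀ + Δv.
0–3 s: ½(-3 + -7)(3) = -15 m/s
3–8 s: ½(-7 + 4)(5) = -7.5 m/s
Δv = -22.5 m/s, so v(8) = -6 + (-22.5) = -28.5 m/s.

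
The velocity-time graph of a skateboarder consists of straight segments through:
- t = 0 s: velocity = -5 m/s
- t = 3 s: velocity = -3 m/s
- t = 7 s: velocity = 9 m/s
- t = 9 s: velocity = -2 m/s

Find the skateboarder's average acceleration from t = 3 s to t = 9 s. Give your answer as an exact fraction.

Average acceleration = Δv/Δt = (-2 − -3)/(9 − 3) = 1/6 m/s².

1/6 m/s²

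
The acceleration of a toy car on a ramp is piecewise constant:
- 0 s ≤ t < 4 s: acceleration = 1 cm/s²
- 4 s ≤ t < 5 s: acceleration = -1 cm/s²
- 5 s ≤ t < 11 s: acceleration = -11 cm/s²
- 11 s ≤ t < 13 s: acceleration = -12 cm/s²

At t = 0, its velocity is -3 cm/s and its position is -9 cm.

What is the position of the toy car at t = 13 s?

On each constant-a segment, Δv = aΔt and Δx = v₀Δt + ½aΔt²; chain segment to segment.
0–4 s: v starts -3 cm/s; Δx = -3·4 + ½·1·4² = -4 cm; v ends 1 cm/s.
4–5 s: v starts 1 cm/s; Δx = 1·1 + ½·-1·1² = 0.5 cm; v ends 0 cm/s.
5–11 s: v starts 0 cm/s; Δx = 0·6 + ½·-11·6² = -198 cm; v ends -66 cm/s.
11–13 s: v starts -66 cm/s; Δx = -66·2 + ½·-12·2² = -156 cm; v ends -90 cm/s.
x(13) = -9 + Σ Δx = -366.5 cm.

-366.5 cm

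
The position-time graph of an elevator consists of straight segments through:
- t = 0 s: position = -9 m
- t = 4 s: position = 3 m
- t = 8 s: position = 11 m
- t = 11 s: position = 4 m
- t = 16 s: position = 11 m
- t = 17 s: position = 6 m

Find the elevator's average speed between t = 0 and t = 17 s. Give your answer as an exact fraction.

Average speed = (total path length)/(elapsed time); on a piecewise-linear x-t graph the path length is Σ|Δx|.
0–4 s: |Δx| = |3 − -9| = 12 m
4–8 s: |Δx| = |11 − 3| = 8 m
8–11 s: |Δx| = |4 − 11| = 7 m
11–16 s: |Δx| = |11 − 4| = 7 m
16–17 s: |Δx| = |6 − 11| = 5 m
Total path = 39 m; average speed = 39/17 = 39/17 m/s.

39/17 m/s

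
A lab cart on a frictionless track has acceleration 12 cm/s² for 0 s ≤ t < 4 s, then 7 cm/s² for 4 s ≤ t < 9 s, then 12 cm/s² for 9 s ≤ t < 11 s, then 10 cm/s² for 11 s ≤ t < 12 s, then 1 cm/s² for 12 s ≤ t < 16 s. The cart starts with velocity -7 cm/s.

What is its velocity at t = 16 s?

114 cm/s

Δv equals the area under the a-t graph; then v = v₀ + Δv.
0–4 s: 12 × 4 = 48 cm/s
4–9 s: 7 × 5 = 35 cm/s
9–11 s: 12 × 2 = 24 cm/s
11–12 s: 10 × 1 = 10 cm/s
12–16 s: 1 × 4 = 4 cm/s
Δv = 121 cm/s, so v(16) = -7 + (121) = 114 cm/s.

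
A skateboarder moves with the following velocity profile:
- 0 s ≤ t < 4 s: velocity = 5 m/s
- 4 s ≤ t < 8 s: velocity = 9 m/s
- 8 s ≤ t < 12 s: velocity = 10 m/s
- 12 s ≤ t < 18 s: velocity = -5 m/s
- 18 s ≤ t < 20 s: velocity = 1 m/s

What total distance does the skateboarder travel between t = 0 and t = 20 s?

128 m

Total distance travelled is ∫|v| dt — sum the magnitudes of each area piece.
0–4 s: |5| × 4 = 20 m
4–8 s: |9| × 4 = 36 m
8–12 s: |10| × 4 = 40 m
12–18 s: |-5| × 6 = 30 m
18–20 s: |1| × 2 = 2 m
Total distance = 128 m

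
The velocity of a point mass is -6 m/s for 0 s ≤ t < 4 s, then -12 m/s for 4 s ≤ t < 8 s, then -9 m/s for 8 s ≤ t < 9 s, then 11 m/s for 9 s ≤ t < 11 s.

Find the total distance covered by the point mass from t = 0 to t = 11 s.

Distance (not displacement) is the total path length: add the absolute areas under v-t.
0–4 s: |-6| × 4 = 24 m
4–8 s: |-12| × 4 = 48 m
8–9 s: |-9| × 1 = 9 m
9–11 s: |11| × 2 = 22 m
Total distance = 103 m

103 m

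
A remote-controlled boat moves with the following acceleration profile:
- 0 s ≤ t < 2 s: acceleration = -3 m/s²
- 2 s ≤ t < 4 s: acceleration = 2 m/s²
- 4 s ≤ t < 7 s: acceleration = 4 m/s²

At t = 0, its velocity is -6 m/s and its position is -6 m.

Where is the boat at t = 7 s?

-50 m

On each constant-a segment, Δv = aΔt and Δx = v₀Δt + ½aΔt²; chain segment to segment.
0–2 s: v starts -6 m/s; Δx = -6·2 + ½·-3·2² = -18 m; v ends -12 m/s.
2–4 s: v starts -12 m/s; Δx = -12·2 + ½·2·2² = -20 m; v ends -8 m/s.
4–7 s: v starts -8 m/s; Δx = -8·3 + ½·4·3² = -6 m; v ends 4 m/s.
x(7) = -6 + Σ Δx = -50 m.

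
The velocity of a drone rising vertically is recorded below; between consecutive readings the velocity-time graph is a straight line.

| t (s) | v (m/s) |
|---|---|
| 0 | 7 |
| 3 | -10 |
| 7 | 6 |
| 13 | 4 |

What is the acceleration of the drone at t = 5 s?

4 m/s²

Acceleration is the slope of the v-t graph on 3–7 s: (6 − -10)/(7 − 3) = 4 m/s².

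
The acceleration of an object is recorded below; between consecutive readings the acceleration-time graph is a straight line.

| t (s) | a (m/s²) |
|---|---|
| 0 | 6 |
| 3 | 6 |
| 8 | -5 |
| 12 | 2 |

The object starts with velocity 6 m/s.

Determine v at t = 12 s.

Δv equals the area under the a-t graph; then v = v₀ + Δv.
0–3 s: 6 × 3 = 18 m/s
3–8 s: ½(6 + -5)(5) = 2.5 m/s
8–12 s: ½(-5 + 2)(4) = -6 m/s
Δv = 14.5 m/s, so v(12) = 6 + (14.5) = 20.5 m/s.

20.5 m/s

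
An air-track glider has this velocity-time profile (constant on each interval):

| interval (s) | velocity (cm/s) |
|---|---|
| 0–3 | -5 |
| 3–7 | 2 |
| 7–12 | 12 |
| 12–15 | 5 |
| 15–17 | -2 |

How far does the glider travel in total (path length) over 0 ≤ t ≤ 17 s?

102 cm

Distance (not displacement) is the total path length: add the absolute areas under v-t.
0–3 s: |-5| × 3 = 15 cm
3–7 s: |2| × 4 = 8 cm
7–12 s: |12| × 5 = 60 cm
12–15 s: |5| × 3 = 15 cm
15–17 s: |-2| × 2 = 4 cm
Total distance = 102 cm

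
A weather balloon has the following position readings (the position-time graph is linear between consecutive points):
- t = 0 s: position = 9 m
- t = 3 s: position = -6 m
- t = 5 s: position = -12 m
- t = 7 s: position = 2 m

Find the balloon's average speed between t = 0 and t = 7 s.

Average speed = (total path length)/(elapsed time); on a piecewise-linear x-t graph the path length is Σ|Δx|.
0–3 s: |Δx| = |-6 − 9| = 15 m
3–5 s: |Δx| = |-12 − -6| = 6 m
5–7 s: |Δx| = |2 − -12| = 14 m
Total path = 35 m; average speed = 35/7 = 5 m/s.

5 m/s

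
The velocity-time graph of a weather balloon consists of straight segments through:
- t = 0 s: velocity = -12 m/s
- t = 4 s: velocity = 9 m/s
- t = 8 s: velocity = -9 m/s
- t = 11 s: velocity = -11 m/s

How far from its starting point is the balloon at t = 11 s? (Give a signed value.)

-36 m

Net displacement equals the area under the velocity-time graph (areas below the axis count negative).
0–4 s: ½(-12 + 9)(4) = -6 m
4–8 s: ½(9 + -9)(4) = 0 m
8–11 s: ½(-9 + -11)(3) = -30 m
Net displacement = -36 m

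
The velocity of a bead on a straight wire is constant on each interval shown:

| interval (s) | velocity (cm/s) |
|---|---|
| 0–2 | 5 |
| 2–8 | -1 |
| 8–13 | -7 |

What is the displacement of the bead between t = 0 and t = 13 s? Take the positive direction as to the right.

-31 cm

Displacement is the signed area under the v-t curve.
0–2 s: 5 × 2 = 10 cm
2–8 s: -1 × 6 = -6 cm
8–13 s: -7 × 5 = -35 cm
Net displacement = -31 cm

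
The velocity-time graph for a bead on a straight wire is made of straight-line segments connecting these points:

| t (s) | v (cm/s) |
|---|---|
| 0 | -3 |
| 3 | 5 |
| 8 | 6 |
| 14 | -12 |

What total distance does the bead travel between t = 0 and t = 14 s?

63.875 cm

Total distance travelled is ∫|v| dt — sum the magnitudes of each area piece.
0–3 s: v = 0 at t = 1.125 s; triangle areas 1.6875 + 4.6875 = 6.375 cm
3–8 s: |½(5 + 6)(5)| = 27.5 cm
8–14 s: v = 0 at t = 10 s; triangle areas 6 + 24 = 30 cm
Total distance = 63.875 cm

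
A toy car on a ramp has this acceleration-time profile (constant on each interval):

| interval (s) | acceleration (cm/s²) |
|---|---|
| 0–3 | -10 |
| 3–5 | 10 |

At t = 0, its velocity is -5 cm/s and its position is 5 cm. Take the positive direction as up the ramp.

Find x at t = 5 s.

On each constant-a segment, Δv = aΔt and Δx = v₀Δt + ½aΔt²; chain segment to segment.
0–3 s: v starts -5 cm/s; Δx = -5·3 + ½·-10·3² = -60 cm; v ends -35 cm/s.
3–5 s: v starts -35 cm/s; Δx = -35·2 + ½·10·2² = -50 cm; v ends -15 cm/s.
x(5) = 5 + Σ Δx = -105 cm.

-105 cm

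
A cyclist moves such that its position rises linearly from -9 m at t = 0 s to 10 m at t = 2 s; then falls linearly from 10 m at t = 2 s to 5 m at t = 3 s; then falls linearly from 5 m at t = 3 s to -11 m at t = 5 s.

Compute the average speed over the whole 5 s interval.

Average speed = (total path length)/(elapsed time); on a piecewise-linear x-t graph the path length is Σ|Δx|.
0–2 s: |Δx| = |10 − -9| = 19 m
2–3 s: |Δx| = |5 − 10| = 5 m
3–5 s: |Δx| = |-11 − 5| = 16 m
Total path = 40 m; average speed = 40/5 = 8 m/s.

8 m/s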